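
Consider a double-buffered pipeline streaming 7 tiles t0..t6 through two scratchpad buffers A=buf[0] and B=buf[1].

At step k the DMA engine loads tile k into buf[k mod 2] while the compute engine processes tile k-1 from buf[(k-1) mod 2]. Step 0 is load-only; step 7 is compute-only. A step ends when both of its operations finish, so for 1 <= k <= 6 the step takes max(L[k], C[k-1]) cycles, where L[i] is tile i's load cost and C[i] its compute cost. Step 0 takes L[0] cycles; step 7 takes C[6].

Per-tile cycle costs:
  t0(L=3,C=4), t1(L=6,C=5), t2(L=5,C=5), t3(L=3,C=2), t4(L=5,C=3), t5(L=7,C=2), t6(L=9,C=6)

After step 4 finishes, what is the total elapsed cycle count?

[0] DMA t0→A (3c) ∥ CU idle ⇒ 3c, clock 3
[1] DMA t1→B (6c) ∥ CU A:t0 (4c) ⇒ 6c, clock 9
[2] DMA t2→A (5c) ∥ CU B:t1 (5c) ⇒ 5c, clock 14
[3] DMA t3→B (3c) ∥ CU A:t2 (5c) ⇒ 5c, clock 19
[4] DMA t4→A (5c) ∥ CU B:t3 (2c) ⇒ 5c, clock 24
[5] DMA t5→B (7c) ∥ CU A:t4 (3c) ⇒ 7c, clock 31
[6] DMA t6→A (9c) ∥ CU B:t5 (2c) ⇒ 9c, clock 40
[7] DMA idle ∥ CU A:t6 (6c) ⇒ 6c, clock 46

end_cycle[4] = 24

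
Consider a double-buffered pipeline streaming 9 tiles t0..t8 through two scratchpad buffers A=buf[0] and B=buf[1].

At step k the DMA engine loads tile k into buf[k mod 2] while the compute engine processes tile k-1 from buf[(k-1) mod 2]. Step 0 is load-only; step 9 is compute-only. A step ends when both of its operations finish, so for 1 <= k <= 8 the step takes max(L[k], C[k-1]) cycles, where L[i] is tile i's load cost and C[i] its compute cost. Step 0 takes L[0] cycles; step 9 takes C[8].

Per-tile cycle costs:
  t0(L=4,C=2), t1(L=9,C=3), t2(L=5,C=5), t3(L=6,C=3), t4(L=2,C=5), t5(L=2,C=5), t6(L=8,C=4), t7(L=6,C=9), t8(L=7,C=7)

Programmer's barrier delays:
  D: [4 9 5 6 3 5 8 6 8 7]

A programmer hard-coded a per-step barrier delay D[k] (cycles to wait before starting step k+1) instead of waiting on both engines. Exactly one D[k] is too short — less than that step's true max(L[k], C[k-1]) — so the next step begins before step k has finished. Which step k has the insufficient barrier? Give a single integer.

step 0: need L[0]=4 = 4; D[0]=4 ok
step 1: need max(L[1]=9,C[0]=2) = 9; D[1]=9 ok
step 2: need max(L[2]=5,C[1]=3) = 5; D[2]=5 ok
step 3: need max(L[3]=6,C[2]=5) = 6; D[3]=6 ok
step 4: need max(L[4]=2,C[3]=3) = 3; D[4]=3 ok
step 5: need max(L[5]=2,C[4]=5) = 5; D[5]=5 ok
step 6: need max(L[6]=8,C[5]=5) = 8; D[6]=8 ok
step 7: need max(L[7]=6,C[6]=4) = 6; D[7]=6 ok
step 8: need max(L[8]=7,C[7]=9) = 9; D[8]=8 SHORT
step 9: need C[8]=7 = 7; D[9]=7 ok

hazard at step 8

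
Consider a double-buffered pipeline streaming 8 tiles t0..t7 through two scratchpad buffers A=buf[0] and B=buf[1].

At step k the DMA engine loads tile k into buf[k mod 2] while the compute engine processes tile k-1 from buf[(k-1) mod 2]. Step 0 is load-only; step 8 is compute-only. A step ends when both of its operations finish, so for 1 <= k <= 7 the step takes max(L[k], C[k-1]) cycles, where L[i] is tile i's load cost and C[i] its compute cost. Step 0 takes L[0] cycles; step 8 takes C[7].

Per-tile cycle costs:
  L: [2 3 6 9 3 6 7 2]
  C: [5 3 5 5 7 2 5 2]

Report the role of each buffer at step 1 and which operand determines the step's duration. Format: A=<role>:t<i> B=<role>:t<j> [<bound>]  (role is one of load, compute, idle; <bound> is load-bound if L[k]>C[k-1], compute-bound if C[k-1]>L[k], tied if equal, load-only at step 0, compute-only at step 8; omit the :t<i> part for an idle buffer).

  0. 2=2c; end=2; A:t0 B:-
  1. max(3,5)=5c; end=7; A:t0 B:t1
  2. max(6,3)=6c; end=13; A:t2 B:t1
  3. max(9,5)=9c; end=22; A:t2 B:t3
  4. max(3,5)=5c; end=27; A:t4 B:t3
  5. max(6,7)=7c; end=34; A:t4 B:t5
  6. max(7,2)=7c; end=41; A:t6 B:t5
  7. max(2,5)=5c; end=46; A:t6 B:t7
  8. 2=2c; end=48; A:t6 B:t7

step 1: A=compute:t0 B=load:t1 [compute-bound]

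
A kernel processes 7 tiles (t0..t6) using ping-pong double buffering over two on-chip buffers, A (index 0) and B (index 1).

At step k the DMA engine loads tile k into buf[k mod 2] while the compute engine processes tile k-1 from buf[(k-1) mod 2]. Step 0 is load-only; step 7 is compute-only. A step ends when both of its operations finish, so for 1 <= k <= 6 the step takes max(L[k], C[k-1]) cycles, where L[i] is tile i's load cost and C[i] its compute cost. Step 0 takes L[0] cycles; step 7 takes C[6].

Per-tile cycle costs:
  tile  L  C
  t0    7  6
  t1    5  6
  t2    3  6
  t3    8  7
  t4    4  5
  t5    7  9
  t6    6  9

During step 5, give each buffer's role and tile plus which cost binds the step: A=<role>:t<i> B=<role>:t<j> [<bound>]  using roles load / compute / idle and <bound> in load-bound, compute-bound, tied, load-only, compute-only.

step 5: A=compute:t4 B=load:t5 [load-bound]

  0. 7=7c; end=7; A:t0 B:-
  1. max(5,6)=6c; end=13; A:t0 B:t1
  2. max(3,6)=6c; end=19; A:t2 B:t1
  3. max(8,6)=8c; end=27; A:t2 B:t3
  4. max(4,7)=7c; end=34; A:t4 B:t3
  5. max(7,5)=7c; end=41; A:t4 B:t5
  6. max(6,9)=9c; end=50; A:t6 B:t5
  7. 9=9c; end=59; A:t6 B:t5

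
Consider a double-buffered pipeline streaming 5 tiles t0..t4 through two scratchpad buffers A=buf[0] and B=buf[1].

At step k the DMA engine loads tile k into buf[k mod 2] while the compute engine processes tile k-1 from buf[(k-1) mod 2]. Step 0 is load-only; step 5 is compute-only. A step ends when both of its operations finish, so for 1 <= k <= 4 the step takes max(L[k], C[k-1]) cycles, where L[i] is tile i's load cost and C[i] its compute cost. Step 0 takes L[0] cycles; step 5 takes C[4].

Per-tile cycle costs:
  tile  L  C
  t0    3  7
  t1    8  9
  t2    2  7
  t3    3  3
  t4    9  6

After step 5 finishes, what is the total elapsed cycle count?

end_cycle[5] = 42

  0. 3=3c; end=3; A:t0 B:-
  1. max(8,7)=8c; end=11; A:t0 B:t1
  2. max(2,9)=9c; end=20; A:t2 B:t1
  3. max(3,7)=7c; end=27; A:t2 B:t3
  4. max(9,3)=9c; end=36; A:t4 B:t3
  5. 6=6c; end=42; A:t4 B:t3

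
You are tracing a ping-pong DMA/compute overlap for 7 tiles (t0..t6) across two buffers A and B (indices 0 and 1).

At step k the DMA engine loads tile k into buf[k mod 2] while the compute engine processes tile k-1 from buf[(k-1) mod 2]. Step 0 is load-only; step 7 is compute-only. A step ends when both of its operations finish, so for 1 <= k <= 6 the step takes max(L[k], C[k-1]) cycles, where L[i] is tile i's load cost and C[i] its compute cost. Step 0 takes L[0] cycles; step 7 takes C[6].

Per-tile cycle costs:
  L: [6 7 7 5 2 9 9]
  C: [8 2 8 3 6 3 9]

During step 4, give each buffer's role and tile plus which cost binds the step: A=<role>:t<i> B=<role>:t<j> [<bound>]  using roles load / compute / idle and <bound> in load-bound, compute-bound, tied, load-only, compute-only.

[0] DMA t0→A (6c) ∥ CU idle ⇒ 6c, clock 6
[1] DMA t1→B (7c) ∥ CU A:t0 (8c) ⇒ 8c, clock 14
[2] DMA t2→A (7c) ∥ CU B:t1 (2c) ⇒ 7c, clock 21
[3] DMA t3→B (5c) ∥ CU A:t2 (8c) ⇒ 8c, clock 29
[4] DMA t4→A (2c) ∥ CU B:t3 (3c) ⇒ 3c, clock 32
[5] DMA t5→B (9c) ∥ CU A:t4 (6c) ⇒ 9c, clock 41
[6] DMA t6→A (9c) ∥ CU B:t5 (3c) ⇒ 9c, clock 50
[7] DMA idle ∥ CU A:t6 (9c) ⇒ 9c, clock 59

step 4: A=load:t4 B=compute:t3 [compute-bound]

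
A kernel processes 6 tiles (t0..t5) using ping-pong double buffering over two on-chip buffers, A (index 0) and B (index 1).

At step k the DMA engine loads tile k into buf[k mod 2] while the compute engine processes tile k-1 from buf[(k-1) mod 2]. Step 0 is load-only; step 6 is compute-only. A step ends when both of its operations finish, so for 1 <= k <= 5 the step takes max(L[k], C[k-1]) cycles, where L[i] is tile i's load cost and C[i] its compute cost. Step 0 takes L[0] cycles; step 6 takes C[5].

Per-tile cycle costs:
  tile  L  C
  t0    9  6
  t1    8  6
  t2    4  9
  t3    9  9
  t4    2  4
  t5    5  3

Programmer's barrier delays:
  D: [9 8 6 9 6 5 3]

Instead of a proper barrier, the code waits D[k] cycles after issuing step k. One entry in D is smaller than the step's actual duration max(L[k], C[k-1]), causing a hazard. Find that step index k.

[0] required=L[0]=9=9 vs D=9 ok
[1] required=max(L[1]=8,C[0]=6)=8 vs D=8 ok
[2] required=max(L[2]=4,C[1]=6)=6 vs D=6 ok
[3] required=max(L[3]=9,C[2]=9)=9 vs D=9 ok
[4] required=max(L[4]=2,C[3]=9)=9 vs D=6 SHORT
[5] required=max(L[5]=5,C[4]=4)=5 vs D=5 ok
[6] required=C[5]=3=3 vs D=3 ok

hazard at step 4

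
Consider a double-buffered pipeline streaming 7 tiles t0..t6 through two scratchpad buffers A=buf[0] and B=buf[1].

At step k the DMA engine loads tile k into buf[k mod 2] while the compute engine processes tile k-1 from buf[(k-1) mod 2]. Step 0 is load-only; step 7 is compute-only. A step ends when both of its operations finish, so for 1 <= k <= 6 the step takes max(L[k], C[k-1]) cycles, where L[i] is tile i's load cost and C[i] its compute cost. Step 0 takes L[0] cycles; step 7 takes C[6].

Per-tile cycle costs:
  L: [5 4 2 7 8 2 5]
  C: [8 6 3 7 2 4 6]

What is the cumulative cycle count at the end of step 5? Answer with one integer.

end_cycle[5] = 36

step 0: L[0]=5 → dur=5, Σ=5 | A=load:t0 B=idle [load-only]
step 1: L[1]=4 C[0]=8 → dur=8, Σ=13 | A=compute:t0 B=load:t1 [compute-bound]
step 2: L[2]=2 C[1]=6 → dur=6, Σ=19 | A=load:t2 B=compute:t1 [compute-bound]
step 3: L[3]=7 C[2]=3 → dur=7, Σ=26 | A=compute:t2 B=load:t3 [load-bound]
step 4: L[4]=8 C[3]=7 → dur=8, Σ=34 | A=load:t4 B=compute:t3 [load-bound]
step 5: L[5]=2 C[4]=2 → dur=2, Σ=36 | A=compute:t4 B=load:t5 [tied]
step 6: L[6]=5 C[5]=4 → dur=5, Σ=41 | A=load:t6 B=compute:t5 [load-bound]
step 7: C[6]=6 → dur=6, Σ=47 | A=compute:t6 B=idle [compute-only]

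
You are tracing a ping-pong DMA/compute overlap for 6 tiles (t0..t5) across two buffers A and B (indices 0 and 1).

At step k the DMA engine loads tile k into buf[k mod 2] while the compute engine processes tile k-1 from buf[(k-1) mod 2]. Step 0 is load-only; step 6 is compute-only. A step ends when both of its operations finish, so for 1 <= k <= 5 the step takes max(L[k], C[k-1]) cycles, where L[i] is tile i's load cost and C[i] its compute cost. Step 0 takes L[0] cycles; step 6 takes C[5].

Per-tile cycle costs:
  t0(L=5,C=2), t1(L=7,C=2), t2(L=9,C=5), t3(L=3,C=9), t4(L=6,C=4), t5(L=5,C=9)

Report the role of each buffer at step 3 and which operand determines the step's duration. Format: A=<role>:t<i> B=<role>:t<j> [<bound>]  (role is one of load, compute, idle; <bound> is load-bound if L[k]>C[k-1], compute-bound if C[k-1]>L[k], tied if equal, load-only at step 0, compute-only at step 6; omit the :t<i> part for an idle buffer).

[0] DMA t0→A (5c) ∥ CU idle ⇒ 5c, clock 5
[1] DMA t1→B (7c) ∥ CU A:t0 (2c) ⇒ 7c, clock 12
[2] DMA t2→A (9c) ∥ CU B:t1 (2c) ⇒ 9c, clock 21
[3] DMA t3→B (3c) ∥ CU A:t2 (5c) ⇒ 5c, clock 26
[4] DMA t4→A (6c) ∥ CU B:t3 (9c) ⇒ 9c, clock 35
[5] DMA t5→B (5c) ∥ CU A:t4 (4c) ⇒ 5c, clock 40
[6] DMA idle ∥ CU B:t5 (9c) ⇒ 9c, clock 49

step 3: A=compute:t2 B=load:t3 [compute-bound]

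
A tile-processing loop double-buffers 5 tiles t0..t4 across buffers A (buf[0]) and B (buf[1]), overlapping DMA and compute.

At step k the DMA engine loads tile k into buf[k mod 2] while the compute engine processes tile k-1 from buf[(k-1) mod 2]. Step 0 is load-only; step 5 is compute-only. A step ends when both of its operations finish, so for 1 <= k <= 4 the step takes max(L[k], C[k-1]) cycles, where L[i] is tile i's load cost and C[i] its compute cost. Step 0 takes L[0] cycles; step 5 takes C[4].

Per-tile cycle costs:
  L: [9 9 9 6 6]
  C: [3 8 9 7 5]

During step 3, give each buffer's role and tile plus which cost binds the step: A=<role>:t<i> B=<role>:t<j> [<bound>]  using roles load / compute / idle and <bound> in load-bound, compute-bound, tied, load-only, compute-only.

step 3: A=compute:t2 B=load:t3 [compute-bound]

  0. 9=9c; end=9; A:t0 B:-
  1. max(9,3)=9c; end=18; A:t0 B:t1
  2. max(9,8)=9c; end=27; A:t2 B:t1
  3. max(6,9)=9c; end=36; A:t2 B:t3
  4. max(6,7)=7c; end=43; A:t4 B:t3
  5. 5=5c; end=48; A:t4 B:t3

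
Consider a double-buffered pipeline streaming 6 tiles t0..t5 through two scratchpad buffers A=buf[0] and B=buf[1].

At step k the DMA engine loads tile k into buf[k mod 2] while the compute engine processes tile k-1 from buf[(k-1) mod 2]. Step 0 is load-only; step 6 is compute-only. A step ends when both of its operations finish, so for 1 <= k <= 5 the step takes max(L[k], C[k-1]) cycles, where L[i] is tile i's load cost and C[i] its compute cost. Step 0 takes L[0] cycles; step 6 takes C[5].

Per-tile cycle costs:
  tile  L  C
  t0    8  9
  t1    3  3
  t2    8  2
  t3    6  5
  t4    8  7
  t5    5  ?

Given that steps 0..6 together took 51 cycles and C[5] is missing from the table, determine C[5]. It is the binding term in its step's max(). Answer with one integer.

step 0: dur = L[0]=8 = 8
step 1: dur = max(L[1]=3, C[0]=9) = 9
step 2: dur = max(L[2]=8, C[1]=3) = 8
step 3: dur = max(L[3]=6, C[2]=2) = 6
step 4: dur = max(L[4]=8, C[3]=5) = 8
step 5: dur = max(L[5]=5, C[4]=7) = 7
step 6: dur = C[5]=? = C[5]  (unknown; binding)
sum of known step durations = 46
dur[6] = total - known = 51 - 46 = 5
C[5] is the binding max in step 6, so C[5] = dur[6] = 5

C[5] = 5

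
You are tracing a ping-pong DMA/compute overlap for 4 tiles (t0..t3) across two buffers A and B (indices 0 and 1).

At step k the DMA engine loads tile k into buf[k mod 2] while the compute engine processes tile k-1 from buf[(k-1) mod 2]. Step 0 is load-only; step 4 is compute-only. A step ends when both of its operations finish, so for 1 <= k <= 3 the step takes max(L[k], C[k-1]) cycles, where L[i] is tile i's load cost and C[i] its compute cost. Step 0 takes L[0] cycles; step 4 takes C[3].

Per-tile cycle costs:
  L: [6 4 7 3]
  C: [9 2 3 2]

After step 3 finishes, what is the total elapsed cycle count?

k=0 load=t0/6c comp=- wait=6 total=6
k=1 load=t1/4c comp=t0/9c wait=9 total=15
k=2 load=t2/7c comp=t1/2c wait=7 total=22
k=3 load=t3/3c comp=t2/3c wait=3 total=25
k=4 load=- comp=t3/2c wait=2 total=27

end_cycle[3] = 25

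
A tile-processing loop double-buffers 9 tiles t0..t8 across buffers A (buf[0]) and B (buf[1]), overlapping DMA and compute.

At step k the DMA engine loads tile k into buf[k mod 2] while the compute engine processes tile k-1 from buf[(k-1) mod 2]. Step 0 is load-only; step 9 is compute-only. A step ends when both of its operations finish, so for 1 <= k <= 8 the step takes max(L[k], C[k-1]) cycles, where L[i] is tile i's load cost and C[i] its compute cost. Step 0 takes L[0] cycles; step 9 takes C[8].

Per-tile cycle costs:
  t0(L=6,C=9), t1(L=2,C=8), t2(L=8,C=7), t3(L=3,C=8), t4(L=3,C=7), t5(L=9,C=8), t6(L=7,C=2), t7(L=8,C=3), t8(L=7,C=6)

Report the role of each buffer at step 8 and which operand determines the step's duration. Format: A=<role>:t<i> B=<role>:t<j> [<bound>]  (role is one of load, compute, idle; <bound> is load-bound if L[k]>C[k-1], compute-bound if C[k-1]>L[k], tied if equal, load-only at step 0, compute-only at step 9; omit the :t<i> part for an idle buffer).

step 8: A=load:t8 B=compute:t7 [load-bound]

[0] DMA t0→A (6c) ∥ CU idle ⇒ 6c, clock 6
[1] DMA t1→B (2c) ∥ CU A:t0 (9c) ⇒ 9c, clock 15
[2] DMA t2→A (8c) ∥ CU B:t1 (8c) ⇒ 8c, clock 23
[3] DMA t3→B (3c) ∥ CU A:t2 (7c) ⇒ 7c, clock 30
[4] DMA t4→A (3c) ∥ CU B:t3 (8c) ⇒ 8c, clock 38
[5] DMA t5→B (9c) ∥ CU A:t4 (7c) ⇒ 9c, clock 47
[6] DMA t6→A (7c) ∥ CU B:t5 (8c) ⇒ 8c, clock 55
[7] DMA t7→B (8c) ∥ CU A:t6 (2c) ⇒ 8c, clock 63
[8] DMA t8→A (7c) ∥ CU B:t7 (3c) ⇒ 7c, clock 70
[9] DMA idle ∥ CU A:t8 (6c) ⇒ 6c, clock 76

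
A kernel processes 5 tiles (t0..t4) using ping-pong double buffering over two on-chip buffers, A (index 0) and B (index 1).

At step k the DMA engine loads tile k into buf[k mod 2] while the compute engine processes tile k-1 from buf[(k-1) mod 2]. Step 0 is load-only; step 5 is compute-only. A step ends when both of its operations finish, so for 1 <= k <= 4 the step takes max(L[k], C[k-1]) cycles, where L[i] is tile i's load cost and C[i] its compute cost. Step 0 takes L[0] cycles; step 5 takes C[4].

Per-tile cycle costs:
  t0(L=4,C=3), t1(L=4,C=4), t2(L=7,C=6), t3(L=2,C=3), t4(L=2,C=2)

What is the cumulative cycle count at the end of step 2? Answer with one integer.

end_cycle[2] = 15

k=0 load=t0/4c comp=- wait=4 total=4
k=1 load=t1/4c comp=t0/3c wait=4 total=8
k=2 load=t2/7c comp=t1/4c wait=7 total=15
k=3 load=t3/2c comp=t2/6c wait=6 total=21
k=4 load=t4/2c comp=t3/3c wait=3 total=24
k=5 load=- comp=t4/2c wait=2 total=26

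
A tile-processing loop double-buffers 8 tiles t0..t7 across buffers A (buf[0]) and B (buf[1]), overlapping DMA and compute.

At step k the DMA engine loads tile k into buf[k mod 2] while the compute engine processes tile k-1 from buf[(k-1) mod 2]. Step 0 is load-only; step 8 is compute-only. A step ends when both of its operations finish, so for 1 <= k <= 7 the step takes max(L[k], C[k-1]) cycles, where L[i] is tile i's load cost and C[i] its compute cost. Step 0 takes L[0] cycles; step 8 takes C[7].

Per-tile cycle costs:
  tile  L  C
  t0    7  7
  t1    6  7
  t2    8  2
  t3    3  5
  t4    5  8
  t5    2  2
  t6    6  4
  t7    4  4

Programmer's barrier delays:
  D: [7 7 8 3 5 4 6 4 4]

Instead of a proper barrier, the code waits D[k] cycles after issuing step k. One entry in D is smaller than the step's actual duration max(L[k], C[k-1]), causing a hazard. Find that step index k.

[0] required=L[0]=7=7 vs D=7 ok
[1] required=max(L[1]=6,C[0]=7)=7 vs D=7 ok
[2] required=max(L[2]=8,C[1]=7)=8 vs D=8 ok
[3] required=max(L[3]=3,C[2]=2)=3 vs D=3 ok
[4] required=max(L[4]=5,C[3]=5)=5 vs D=5 ok
[5] required=max(L[5]=2,C[4]=8)=8 vs D=4 SHORT
[6] required=max(L[6]=6,C[5]=2)=6 vs D=6 ok
[7] required=max(L[7]=4,C[6]=4)=4 vs D=4 ok
[8] required=C[7]=4=4 vs D=4 ok

hazard at step 5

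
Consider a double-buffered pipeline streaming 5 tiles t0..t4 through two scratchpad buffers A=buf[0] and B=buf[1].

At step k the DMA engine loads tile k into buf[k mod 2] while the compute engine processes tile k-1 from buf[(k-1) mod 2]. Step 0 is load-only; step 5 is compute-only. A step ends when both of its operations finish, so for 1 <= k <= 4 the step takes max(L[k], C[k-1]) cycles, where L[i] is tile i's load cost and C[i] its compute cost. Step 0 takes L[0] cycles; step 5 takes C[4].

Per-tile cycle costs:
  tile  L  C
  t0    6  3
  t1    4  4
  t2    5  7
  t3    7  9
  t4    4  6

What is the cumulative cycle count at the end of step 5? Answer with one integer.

end_cycle[5] = 37

[0] DMA t0→A (6c) ∥ CU idle ⇒ 6c, clock 6
[1] DMA t1→B (4c) ∥ CU A:t0 (3c) ⇒ 4c, clock 10
[2] DMA t2→A (5c) ∥ CU B:t1 (4c) ⇒ 5c, clock 15
[3] DMA t3→B (7c) ∥ CU A:t2 (7c) ⇒ 7c, clock 22
[4] DMA t4→A (4c) ∥ CU B:t3 (9c) ⇒ 9c, clock 31
[5] DMA idle ∥ CU A:t4 (6c) ⇒ 6c, clock 37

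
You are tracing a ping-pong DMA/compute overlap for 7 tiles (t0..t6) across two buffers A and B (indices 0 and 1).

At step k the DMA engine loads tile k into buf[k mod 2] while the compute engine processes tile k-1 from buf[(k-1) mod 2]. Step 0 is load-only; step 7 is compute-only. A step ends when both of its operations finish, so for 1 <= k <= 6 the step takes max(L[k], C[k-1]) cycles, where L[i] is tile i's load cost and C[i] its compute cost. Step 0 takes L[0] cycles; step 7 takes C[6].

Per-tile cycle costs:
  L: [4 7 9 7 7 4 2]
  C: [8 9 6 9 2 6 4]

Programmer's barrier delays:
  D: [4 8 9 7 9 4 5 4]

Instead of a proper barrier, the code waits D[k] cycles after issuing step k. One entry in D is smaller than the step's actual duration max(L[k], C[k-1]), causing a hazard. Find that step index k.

[0] required=L[0]=4=4 vs D=4 ok
[1] required=max(L[1]=7,C[0]=8)=8 vs D=8 ok
[2] required=max(L[2]=9,C[1]=9)=9 vs D=9 ok
[3] required=max(L[3]=7,C[2]=6)=7 vs D=7 ok
[4] required=max(L[4]=7,C[3]=9)=9 vs D=9 ok
[5] required=max(L[5]=4,C[4]=2)=4 vs D=4 ok
[6] required=max(L[6]=2,C[5]=6)=6 vs D=5 SHORT
[7] required=C[6]=4=4 vs D=4 ok

hazard at step 6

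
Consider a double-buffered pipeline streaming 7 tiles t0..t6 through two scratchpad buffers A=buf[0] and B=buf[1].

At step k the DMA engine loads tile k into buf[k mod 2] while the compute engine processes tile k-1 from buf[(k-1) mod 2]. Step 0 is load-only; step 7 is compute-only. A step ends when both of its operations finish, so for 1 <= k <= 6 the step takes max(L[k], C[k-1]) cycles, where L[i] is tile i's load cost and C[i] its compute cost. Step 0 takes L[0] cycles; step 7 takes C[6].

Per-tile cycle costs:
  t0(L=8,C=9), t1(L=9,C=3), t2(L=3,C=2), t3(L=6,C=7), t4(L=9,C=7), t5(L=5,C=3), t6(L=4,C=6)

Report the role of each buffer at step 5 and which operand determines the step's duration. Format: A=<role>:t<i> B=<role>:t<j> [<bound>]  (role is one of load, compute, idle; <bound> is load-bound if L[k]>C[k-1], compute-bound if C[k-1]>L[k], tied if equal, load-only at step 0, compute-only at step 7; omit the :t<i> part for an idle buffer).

[0] DMA t0→A (8c) ∥ CU idle ⇒ 8c, clock 8
[1] DMA t1→B (9c) ∥ CU A:t0 (9c) ⇒ 9c, clock 17
[2] DMA t2→A (3c) ∥ CU B:t1 (3c) ⇒ 3c, clock 20
[3] DMA t3→B (6c) ∥ CU A:t2 (2c) ⇒ 6c, clock 26
[4] DMA t4→A (9c) ∥ CU B:t3 (7c) ⇒ 9c, clock 35
[5] DMA t5→B (5c) ∥ CU A:t4 (7c) ⇒ 7c, clock 42
[6] DMA t6→A (4c) ∥ CU B:t5 (3c) ⇒ 4c, clock 46
[7] DMA idle ∥ CU A:t6 (6c) ⇒ 6c, clock 52

step 5: A=compute:t4 B=load:t5 [compute-bound]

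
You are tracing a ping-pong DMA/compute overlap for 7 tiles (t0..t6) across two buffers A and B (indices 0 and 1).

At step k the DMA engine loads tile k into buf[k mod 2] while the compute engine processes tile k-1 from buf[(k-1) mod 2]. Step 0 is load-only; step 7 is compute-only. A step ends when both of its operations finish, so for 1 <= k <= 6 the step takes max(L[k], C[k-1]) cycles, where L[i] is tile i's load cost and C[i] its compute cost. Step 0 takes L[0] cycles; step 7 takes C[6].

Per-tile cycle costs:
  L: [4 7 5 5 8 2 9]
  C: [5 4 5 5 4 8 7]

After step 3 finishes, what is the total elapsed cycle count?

  0. 4=4c; end=4; A:t0 B:-
  1. max(7,5)=7c; end=11; A:t0 B:t1
  2. max(5,4)=5c; end=16; A:t2 B:t1
  3. max(5,5)=5c; end=21; A:t2 B:t3
  4. max(8,5)=8c; end=29; A:t4 B:t3
  5. max(2,4)=4c; end=33; A:t4 B:t5
  6. max(9,8)=9c; end=42; A:t6 B:t5
  7. 7=7c; end=49; A:t6 B:t5

end_cycle[3] = 21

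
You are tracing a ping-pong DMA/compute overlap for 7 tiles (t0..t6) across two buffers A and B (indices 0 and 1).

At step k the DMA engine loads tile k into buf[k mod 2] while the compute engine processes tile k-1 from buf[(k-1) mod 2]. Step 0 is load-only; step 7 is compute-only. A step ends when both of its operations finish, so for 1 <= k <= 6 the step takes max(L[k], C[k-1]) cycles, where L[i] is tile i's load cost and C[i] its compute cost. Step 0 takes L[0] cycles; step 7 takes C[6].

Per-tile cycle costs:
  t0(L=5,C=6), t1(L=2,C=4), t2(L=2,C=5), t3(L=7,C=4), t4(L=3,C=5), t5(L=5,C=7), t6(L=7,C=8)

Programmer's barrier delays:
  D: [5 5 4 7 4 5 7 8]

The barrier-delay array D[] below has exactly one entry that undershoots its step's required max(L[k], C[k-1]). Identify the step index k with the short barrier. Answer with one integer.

hazard at step 1

step 0: need L[0]=5 = 5; D[0]=5 ok
step 1: need max(L[1]=2,C[0]=6) = 6; D[1]=5 SHORT
step 2: need max(L[2]=2,C[1]=4) = 4; D[2]=4 ok
step 3: need max(L[3]=7,C[2]=5) = 7; D[3]=7 ok
step 4: need max(L[4]=3,C[3]=4) = 4; D[4]=4 ok
step 5: need max(L[5]=5,C[4]=5) = 5; D[5]=5 ok
step 6: need max(L[6]=7,C[5]=7) = 7; D[6]=7 ok
step 7: need C[6]=8 = 8; D[7]=8 ok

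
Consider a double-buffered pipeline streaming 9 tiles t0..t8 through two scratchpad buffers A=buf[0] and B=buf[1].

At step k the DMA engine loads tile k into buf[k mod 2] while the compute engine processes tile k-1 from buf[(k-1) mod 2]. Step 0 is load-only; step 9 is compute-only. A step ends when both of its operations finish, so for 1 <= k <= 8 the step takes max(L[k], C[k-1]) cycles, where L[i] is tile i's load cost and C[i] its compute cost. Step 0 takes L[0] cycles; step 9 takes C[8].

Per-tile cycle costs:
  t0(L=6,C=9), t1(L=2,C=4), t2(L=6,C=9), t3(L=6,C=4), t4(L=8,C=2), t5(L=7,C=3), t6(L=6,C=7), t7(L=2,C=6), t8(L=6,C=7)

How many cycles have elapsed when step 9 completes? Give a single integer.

end_cycle[9] = 71

k=0 load=t0/6c comp=- wait=6 total=6
k=1 load=t1/2c comp=t0/9c wait=9 total=15
k=2 load=t2/6c comp=t1/4c wait=6 total=21
k=3 load=t3/6c comp=t2/9c wait=9 total=30
k=4 load=t4/8c comp=t3/4c wait=8 total=38
k=5 load=t5/7c comp=t4/2c wait=7 total=45
k=6 load=t6/6c comp=t5/3c wait=6 total=51
k=7 load=t7/2c comp=t6/7c wait=7 total=58
k=8 load=t8/6c comp=t7/6c wait=6 total=64
k=9 load=- comp=t8/7c wait=7 total=71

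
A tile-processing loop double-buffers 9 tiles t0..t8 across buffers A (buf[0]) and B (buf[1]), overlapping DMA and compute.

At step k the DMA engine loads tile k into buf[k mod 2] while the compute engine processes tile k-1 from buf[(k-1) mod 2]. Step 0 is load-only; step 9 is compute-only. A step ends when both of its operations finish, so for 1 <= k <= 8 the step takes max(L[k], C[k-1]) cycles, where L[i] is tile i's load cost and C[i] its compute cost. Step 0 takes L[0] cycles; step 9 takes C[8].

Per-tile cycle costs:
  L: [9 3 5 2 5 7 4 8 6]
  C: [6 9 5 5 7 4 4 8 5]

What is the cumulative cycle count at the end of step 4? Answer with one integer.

k=0 load=t0/9c comp=- wait=9 total=9
k=1 load=t1/3c comp=t0/6c wait=6 total=15
k=2 load=t2/5c comp=t1/9c wait=9 total=24
k=3 load=t3/2c comp=t2/5c wait=5 total=29
k=4 load=t4/5c comp=t3/5c wait=5 total=34
k=5 load=t5/7c comp=t4/7c wait=7 total=41
k=6 load=t6/4c comp=t5/4c wait=4 total=45
k=7 load=t7/8c comp=t6/4c wait=8 total=53
k=8 load=t8/6c comp=t7/8c wait=8 total=61
k=9 load=- comp=t8/5c wait=5 total=66

end_cycle[4] = 34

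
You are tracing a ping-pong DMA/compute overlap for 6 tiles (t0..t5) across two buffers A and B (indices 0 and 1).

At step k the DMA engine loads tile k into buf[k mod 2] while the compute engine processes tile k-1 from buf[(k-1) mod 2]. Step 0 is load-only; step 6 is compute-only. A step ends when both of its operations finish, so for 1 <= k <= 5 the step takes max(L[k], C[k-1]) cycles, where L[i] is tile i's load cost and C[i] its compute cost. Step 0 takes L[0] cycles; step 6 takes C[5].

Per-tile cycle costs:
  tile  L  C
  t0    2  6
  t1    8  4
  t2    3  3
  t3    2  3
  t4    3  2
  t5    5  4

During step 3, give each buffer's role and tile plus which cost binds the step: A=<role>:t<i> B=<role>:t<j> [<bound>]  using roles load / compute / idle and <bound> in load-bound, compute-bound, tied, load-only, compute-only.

step 3: A=compute:t2 B=load:t3 [compute-bound]

k=0 load=t0/2c comp=- wait=2 total=2
k=1 load=t1/8c comp=t0/6c wait=8 total=10
k=2 load=t2/3c comp=t1/4c wait=4 total=14
k=3 load=t3/2c comp=t2/3c wait=3 total=17
k=4 load=t4/3c comp=t3/3c wait=3 total=20
k=5 load=t5/5c comp=t4/2c wait=5 total=25
k=6 load=- comp=t5/4c wait=4 total=29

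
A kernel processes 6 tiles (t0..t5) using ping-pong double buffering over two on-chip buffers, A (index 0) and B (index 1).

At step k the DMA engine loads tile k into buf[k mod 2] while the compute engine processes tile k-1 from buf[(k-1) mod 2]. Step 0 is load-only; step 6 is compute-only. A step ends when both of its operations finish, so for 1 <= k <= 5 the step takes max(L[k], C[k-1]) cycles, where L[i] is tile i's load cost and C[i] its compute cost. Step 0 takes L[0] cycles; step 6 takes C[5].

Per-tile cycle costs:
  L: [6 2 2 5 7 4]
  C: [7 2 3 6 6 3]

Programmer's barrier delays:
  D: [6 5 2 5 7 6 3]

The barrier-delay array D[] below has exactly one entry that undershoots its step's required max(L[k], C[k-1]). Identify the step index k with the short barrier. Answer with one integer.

step 0: need L[0]=6 = 6; D[0]=6 ok
step 1: need max(L[1]=2,C[0]=7) = 7; D[1]=5 SHORT
step 2: need max(L[2]=2,C[1]=2) = 2; D[2]=2 ok
step 3: need max(L[3]=5,C[2]=3) = 5; D[3]=5 ok
step 4: need max(L[4]=7,C[3]=6) = 7; D[4]=7 ok
step 5: need max(L[5]=4,C[4]=6) = 6; D[5]=6 ok
step 6: need C[5]=3 = 3; D[6]=3 ok

hazard at step 1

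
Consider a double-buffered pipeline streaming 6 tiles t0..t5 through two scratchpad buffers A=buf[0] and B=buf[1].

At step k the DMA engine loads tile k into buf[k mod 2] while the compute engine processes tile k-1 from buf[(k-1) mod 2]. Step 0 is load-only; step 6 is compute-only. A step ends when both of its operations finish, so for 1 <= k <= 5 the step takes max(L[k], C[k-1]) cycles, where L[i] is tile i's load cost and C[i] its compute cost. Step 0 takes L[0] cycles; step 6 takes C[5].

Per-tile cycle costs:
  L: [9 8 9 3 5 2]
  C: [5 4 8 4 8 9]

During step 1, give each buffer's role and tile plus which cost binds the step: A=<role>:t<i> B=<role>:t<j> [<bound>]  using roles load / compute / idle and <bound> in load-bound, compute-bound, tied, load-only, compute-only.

step 1: A=compute:t0 B=load:t1 [load-bound]

  0. 9=9c; end=9; A:t0 B:-
  1. max(8,5)=8c; end=17; A:t0 B:t1
  2. max(9,4)=9c; end=26; A:t2 B:t1
  3. max(3,8)=8c; end=34; A:t2 B:t3
  4. max(5,4)=5c; end=39; A:t4 B:t3
  5. max(2,8)=8c; end=47; A:t4 B:t5
  6. 9=9c; end=56; A:t4 B:t5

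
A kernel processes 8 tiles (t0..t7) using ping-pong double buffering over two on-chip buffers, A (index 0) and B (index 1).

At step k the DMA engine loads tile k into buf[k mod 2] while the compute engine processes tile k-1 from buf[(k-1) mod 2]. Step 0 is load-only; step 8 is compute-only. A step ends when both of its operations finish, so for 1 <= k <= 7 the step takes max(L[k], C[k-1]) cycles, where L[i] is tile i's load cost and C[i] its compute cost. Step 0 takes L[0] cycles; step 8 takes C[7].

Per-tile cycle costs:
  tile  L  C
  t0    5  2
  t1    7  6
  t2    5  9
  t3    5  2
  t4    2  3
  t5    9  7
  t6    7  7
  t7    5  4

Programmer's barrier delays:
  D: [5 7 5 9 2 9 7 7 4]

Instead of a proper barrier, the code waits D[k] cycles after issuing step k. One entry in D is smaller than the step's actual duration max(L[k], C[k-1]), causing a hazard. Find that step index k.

[0] required=L[0]=5=5 vs D=5 ok
[1] required=max(L[1]=7,C[0]=2)=7 vs D=7 ok
[2] required=max(L[2]=5,C[1]=6)=6 vs D=5 SHORT
[3] required=max(L[3]=5,C[2]=9)=9 vs D=9 ok
[4] required=max(L[4]=2,C[3]=2)=2 vs D=2 ok
[5] required=max(L[5]=9,C[4]=3)=9 vs D=9 ok
[6] required=max(L[6]=7,C[5]=7)=7 vs D=7 ok
[7] required=max(L[7]=5,C[6]=7)=7 vs D=7 ok
[8] required=C[7]=4=4 vs D=4 ok

hazard at step 2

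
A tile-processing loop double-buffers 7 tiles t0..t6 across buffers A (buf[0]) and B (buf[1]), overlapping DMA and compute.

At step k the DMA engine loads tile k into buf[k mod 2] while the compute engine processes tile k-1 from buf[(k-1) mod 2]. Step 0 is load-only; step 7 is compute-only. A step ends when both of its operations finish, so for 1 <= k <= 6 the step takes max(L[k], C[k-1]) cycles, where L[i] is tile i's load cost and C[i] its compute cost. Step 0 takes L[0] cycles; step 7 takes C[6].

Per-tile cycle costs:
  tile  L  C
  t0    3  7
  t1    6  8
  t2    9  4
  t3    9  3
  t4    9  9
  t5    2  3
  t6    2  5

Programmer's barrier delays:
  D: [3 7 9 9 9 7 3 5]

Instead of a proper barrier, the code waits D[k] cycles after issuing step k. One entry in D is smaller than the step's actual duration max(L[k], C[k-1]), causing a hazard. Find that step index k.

[0] required=L[0]=3=3 vs D=3 ok
[1] required=max(L[1]=6,C[0]=7)=7 vs D=7 ok
[2] required=max(L[2]=9,C[1]=8)=9 vs D=9 ok
[3] required=max(L[3]=9,C[2]=4)=9 vs D=9 ok
[4] required=max(L[4]=9,C[3]=3)=9 vs D=9 ok
[5] required=max(L[5]=2,C[4]=9)=9 vs D=7 SHORT
[6] required=max(L[6]=2,C[5]=3)=3 vs D=3 ok
[7] required=C[6]=5=5 vs D=5 ok

hazard at step 5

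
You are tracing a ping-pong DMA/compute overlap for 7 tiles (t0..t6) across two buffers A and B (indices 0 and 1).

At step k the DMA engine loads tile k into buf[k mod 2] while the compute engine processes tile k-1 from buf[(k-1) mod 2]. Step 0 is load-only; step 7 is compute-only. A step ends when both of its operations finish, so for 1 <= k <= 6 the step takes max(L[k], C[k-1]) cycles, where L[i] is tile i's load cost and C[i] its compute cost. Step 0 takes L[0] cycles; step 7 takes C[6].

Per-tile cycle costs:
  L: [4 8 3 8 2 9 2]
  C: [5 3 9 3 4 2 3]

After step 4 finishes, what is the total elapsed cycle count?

  0. 4=4c; end=4; A:t0 B:-
  1. max(8,5)=8c; end=12; A:t0 B:t1
  2. max(3,3)=3c; end=15; A:t2 B:t1
  3. max(8,9)=9c; end=24; A:t2 B:t3
  4. max(2,3)=3c; end=27; A:t4 B:t3
  5. max(9,4)=9c; end=36; A:t4 B:t5
  6. max(2,2)=2c; end=38; A:t6 B:t5
  7. 3=3c; end=41; A:t6 B:t5

end_cycle[4] = 27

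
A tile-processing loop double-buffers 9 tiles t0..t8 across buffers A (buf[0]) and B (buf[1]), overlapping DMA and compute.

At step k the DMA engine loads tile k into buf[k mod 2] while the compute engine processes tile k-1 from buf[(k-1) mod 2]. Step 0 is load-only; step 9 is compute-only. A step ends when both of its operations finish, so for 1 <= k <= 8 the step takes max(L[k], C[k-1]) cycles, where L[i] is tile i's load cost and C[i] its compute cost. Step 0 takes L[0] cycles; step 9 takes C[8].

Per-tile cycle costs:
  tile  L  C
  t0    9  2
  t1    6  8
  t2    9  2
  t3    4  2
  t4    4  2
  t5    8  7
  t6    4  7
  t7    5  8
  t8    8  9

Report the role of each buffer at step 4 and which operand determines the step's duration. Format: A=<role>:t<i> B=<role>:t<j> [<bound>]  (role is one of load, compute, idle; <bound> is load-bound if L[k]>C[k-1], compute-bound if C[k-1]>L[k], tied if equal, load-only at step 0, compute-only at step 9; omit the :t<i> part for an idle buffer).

[0] DMA t0→A (9c) ∥ CU idle ⇒ 9c, clock 9
[1] DMA t1→B (6c) ∥ CU A:t0 (2c) ⇒ 6c, clock 15
[2] DMA t2→A (9c) ∥ CU B:t1 (8c) ⇒ 9c, clock 24
[3] DMA t3→B (4c) ∥ CU A:t2 (2c) ⇒ 4c, clock 28
[4] DMA t4→A (4c) ∥ CU B:t3 (2c) ⇒ 4c, clock 32
[5] DMA t5→B (8c) ∥ CU A:t4 (2c) ⇒ 8c, clock 40
[6] DMA t6→A (4c) ∥ CU B:t5 (7c) ⇒ 7c, clock 47
[7] DMA t7→B (5c) ∥ CU A:t6 (7c) ⇒ 7c, clock 54
[8] DMA t8→A (8c) ∥ CU B:t7 (8c) ⇒ 8c, clock 62
[9] DMA idle ∥ CU A:t8 (9c) ⇒ 9c, clock 71

step 4: A=load:t4 B=compute:t3 [load-bound]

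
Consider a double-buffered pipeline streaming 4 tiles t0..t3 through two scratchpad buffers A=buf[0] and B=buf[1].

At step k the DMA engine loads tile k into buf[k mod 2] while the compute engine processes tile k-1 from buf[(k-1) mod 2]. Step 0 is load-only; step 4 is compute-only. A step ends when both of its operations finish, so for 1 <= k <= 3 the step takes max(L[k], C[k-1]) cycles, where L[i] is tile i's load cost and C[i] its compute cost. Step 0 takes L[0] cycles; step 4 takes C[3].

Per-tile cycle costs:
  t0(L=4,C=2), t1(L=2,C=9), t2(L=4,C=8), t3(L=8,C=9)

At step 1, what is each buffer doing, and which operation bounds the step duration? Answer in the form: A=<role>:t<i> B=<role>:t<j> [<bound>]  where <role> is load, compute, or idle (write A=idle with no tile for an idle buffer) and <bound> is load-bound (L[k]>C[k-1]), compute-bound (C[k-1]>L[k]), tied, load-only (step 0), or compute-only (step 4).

step 1: A=compute:t0 B=load:t1 [tied]

[0] DMA t0→A (4c) ∥ CU idle ⇒ 4c, clock 4
[1] DMA t1→B (2c) ∥ CU A:t0 (2c) ⇒ 2c, clock 6
[2] DMA t2→A (4c) ∥ CU B:t1 (9c) ⇒ 9c, clock 15
[3] DMA t3→B (8c) ∥ CU A:t2 (8c) ⇒ 8c, clock 23
[4] DMA idle ∥ CU B:t3 (9c) ⇒ 9c, clock 32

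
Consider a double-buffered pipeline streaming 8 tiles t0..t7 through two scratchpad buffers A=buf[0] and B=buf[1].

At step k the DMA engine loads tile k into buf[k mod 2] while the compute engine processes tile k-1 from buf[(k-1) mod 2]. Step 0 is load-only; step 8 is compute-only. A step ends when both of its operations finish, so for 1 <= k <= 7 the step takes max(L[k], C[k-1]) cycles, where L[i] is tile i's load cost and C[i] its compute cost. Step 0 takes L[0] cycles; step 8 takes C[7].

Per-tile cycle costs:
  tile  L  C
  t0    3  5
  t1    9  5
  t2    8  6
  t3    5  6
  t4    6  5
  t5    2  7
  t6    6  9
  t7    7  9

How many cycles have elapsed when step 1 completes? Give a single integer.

end_cycle[1] = 12

  0. 3=3c; end=3; A:t0 B:-
  1. max(9,5)=9c; end=12; A:t0 B:t1
  2. max(8,5)=8c; end=20; A:t2 B:t1
  3. max(5,6)=6c; end=26; A:t2 B:t3
  4. max(6,6)=6c; end=32; A:t4 B:t3
  5. max(2,5)=5c; end=37; A:t4 B:t5
  6. max(6,7)=7c; end=44; A:t6 B:t5
  7. max(7,9)=9c; end=53; A:t6 B:t7
  8. 9=9c; end=62; A:t6 B:t7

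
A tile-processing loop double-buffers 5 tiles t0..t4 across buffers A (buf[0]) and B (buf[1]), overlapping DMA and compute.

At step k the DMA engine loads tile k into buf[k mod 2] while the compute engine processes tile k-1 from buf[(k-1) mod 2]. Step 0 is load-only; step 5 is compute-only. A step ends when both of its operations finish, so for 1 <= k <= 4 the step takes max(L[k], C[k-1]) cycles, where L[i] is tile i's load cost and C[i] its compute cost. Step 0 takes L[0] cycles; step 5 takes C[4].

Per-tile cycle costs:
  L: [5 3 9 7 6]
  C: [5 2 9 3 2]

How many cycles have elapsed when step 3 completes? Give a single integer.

end_cycle[3] = 28

step 0: L[0]=5 → dur=5, Σ=5 | A=load:t0 B=idle [load-only]
step 1: L[1]=3 C[0]=5 → dur=5, Σ=10 | A=compute:t0 B=load:t1 [compute-bound]
step 2: L[2]=9 C[1]=2 → dur=9, Σ=19 | A=load:t2 B=compute:t1 [load-bound]
step 3: L[3]=7 C[2]=9 → dur=9, Σ=28 | A=compute:t2 B=load:t3 [compute-bound]
step 4: L[4]=6 C[3]=3 → dur=6, Σ=34 | A=load:t4 B=compute:t3 [load-bound]
step 5: C[4]=2 → dur=2, Σ=36 | A=compute:t4 B=idle [compute-only]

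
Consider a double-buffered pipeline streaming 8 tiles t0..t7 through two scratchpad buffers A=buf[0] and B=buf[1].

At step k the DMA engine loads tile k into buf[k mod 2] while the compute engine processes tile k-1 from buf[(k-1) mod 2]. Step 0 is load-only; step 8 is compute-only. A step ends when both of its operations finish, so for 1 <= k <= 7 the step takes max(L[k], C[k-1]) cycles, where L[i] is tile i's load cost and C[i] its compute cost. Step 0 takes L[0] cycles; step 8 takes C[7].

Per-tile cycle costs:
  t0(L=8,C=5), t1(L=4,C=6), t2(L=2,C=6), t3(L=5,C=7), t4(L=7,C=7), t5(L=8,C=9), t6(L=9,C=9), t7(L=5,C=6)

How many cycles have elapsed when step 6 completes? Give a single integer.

end_cycle[6] = 49

  0. 8=8c; end=8; A:t0 B:-
  1. max(4,5)=5c; end=13; A:t0 B:t1
  2. max(2,6)=6c; end=19; A:t2 B:t1
  3. max(5,6)=6c; end=25; A:t2 B:t3
  4. max(7,7)=7c; end=32; A:t4 B:t3
  5. max(8,7)=8c; end=40; A:t4 B:t5
  6. max(9,9)=9c; end=49; A:t6 B:t5
  7. max(5,9)=9c; end=58; A:t6 B:t7
  8. 6=6c; end=64; A:t6 B:t7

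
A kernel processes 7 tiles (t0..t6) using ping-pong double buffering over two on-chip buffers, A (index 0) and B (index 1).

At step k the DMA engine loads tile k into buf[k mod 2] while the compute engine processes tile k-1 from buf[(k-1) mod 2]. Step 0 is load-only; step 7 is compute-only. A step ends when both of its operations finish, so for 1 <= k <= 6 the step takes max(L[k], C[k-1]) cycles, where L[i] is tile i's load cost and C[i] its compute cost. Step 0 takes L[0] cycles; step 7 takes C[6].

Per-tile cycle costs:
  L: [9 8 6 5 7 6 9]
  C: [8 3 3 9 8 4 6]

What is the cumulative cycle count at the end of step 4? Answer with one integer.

end_cycle[4] = 37

step 0: L[0]=9 → dur=9, Σ=9 | A=load:t0 B=idle [load-only]
step 1: L[1]=8 C[0]=8 → dur=8, Σ=17 | A=compute:t0 B=load:t1 [tied]
step 2: L[2]=6 C[1]=3 → dur=6, Σ=23 | A=load:t2 B=compute:t1 [load-bound]
step 3: L[3]=5 C[2]=3 → dur=5, Σ=28 | A=compute:t2 B=load:t3 [load-bound]
step 4: L[4]=7 C[3]=9 → dur=9, Σ=37 | A=load:t4 B=compute:t3 [compute-bound]
step 5: L[5]=6 C[4]=8 → dur=8, Σ=45 | A=compute:t4 B=load:t5 [compute-bound]
step 6: L[6]=9 C[5]=4 → dur=9, Σ=54 | A=load:t6 B=compute:t5 [load-bound]
step 7: C[6]=6 → dur=6, Σ=60 | A=compute:t6 B=idle [compute-only]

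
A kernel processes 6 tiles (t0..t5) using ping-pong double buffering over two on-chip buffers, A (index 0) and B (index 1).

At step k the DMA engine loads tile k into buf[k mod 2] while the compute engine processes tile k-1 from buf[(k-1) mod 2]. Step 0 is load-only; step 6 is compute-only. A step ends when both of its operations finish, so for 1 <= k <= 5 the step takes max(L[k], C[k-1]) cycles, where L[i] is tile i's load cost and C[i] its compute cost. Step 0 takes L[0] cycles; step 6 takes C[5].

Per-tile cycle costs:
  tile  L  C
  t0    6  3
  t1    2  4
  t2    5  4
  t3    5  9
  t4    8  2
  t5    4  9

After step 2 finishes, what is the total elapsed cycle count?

end_cycle[2] = 14

step 0: L[0]=6 → dur=6, Σ=6 | A=load:t0 B=idle [load-only]
step 1: L[1]=2 C[0]=3 → dur=3, Σ=9 | A=compute:t0 B=load:t1 [compute-bound]
step 2: L[2]=5 C[1]=4 → dur=5, Σ=14 | A=load:t2 B=compute:t1 [load-bound]
step 3: L[3]=5 C[2]=4 → dur=5, Σ=19 | A=compute:t2 B=load:t3 [load-bound]
step 4: L[4]=8 C[3]=9 → dur=9, Σ=28 | A=load:t4 B=compute:t3 [compute-bound]
step 5: L[5]=4 C[4]=2 → dur=4, Σ=32 | A=compute:t4 B=load:t5 [load-bound]
step 6: C[5]=9 → dur=9, Σ=41 | A=idle B=compute:t5 [compute-only]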